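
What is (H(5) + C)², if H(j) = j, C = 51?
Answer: 3136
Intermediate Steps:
(H(5) + C)² = (5 + 51)² = 56² = 3136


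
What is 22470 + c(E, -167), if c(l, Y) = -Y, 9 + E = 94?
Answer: 22637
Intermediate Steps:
E = 85 (E = -9 + 94 = 85)
22470 + c(E, -167) = 22470 - 1*(-167) = 22470 + 167 = 22637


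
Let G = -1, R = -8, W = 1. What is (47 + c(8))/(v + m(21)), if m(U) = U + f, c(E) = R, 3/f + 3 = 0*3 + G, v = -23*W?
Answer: -156/11 ≈ -14.182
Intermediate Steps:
v = -23 (v = -23*1 = -23)
f = -¾ (f = 3/(-3 + (0*3 - 1)) = 3/(-3 + (0 - 1)) = 3/(-3 - 1) = 3/(-4) = 3*(-¼) = -¾ ≈ -0.75000)
c(E) = -8
m(U) = -¾ + U (m(U) = U - ¾ = -¾ + U)
(47 + c(8))/(v + m(21)) = (47 - 8)/(-23 + (-¾ + 21)) = 39/(-23 + 81/4) = 39/(-11/4) = 39*(-4/11) = -156/11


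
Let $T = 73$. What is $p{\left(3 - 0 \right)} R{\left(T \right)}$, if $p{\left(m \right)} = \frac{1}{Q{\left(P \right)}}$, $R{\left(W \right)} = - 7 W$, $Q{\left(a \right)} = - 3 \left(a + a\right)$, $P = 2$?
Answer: $\frac{511}{12} \approx 42.583$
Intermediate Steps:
$Q{\left(a \right)} = - 6 a$ ($Q{\left(a \right)} = - 3 \cdot 2 a = - 6 a$)
$p{\left(m \right)} = - \frac{1}{12}$ ($p{\left(m \right)} = \frac{1}{\left(-6\right) 2} = \frac{1}{-12} = - \frac{1}{12}$)
$p{\left(3 - 0 \right)} R{\left(T \right)} = - \frac{\left(-7\right) 73}{12} = \left(- \frac{1}{12}\right) \left(-511\right) = \frac{511}{12}$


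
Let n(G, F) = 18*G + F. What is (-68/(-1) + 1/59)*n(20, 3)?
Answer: 1456719/59 ≈ 24690.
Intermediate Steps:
n(G, F) = F + 18*G
(-68/(-1) + 1/59)*n(20, 3) = (-68/(-1) + 1/59)*(3 + 18*20) = (-68*(-1) + 1*(1/59))*(3 + 360) = (68 + 1/59)*363 = (4013/59)*363 = 1456719/59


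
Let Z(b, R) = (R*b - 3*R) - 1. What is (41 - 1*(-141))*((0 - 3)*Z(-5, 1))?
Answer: 4914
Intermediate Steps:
Z(b, R) = -1 - 3*R + R*b (Z(b, R) = (-3*R + R*b) - 1 = -1 - 3*R + R*b)
(41 - 1*(-141))*((0 - 3)*Z(-5, 1)) = (41 - 1*(-141))*((0 - 3)*(-1 - 3*1 + 1*(-5))) = (41 + 141)*(-3*(-1 - 3 - 5)) = 182*(-3*(-9)) = 182*27 = 4914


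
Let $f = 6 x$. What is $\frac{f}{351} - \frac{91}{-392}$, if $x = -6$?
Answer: $\frac{283}{2184} \approx 0.12958$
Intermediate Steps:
$f = -36$ ($f = 6 \left(-6\right) = -36$)
$\frac{f}{351} - \frac{91}{-392} = - \frac{36}{351} - \frac{91}{-392} = \left(-36\right) \frac{1}{351} - - \frac{13}{56} = - \frac{4}{39} + \frac{13}{56} = \frac{283}{2184}$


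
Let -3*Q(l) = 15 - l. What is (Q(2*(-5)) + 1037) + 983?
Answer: 6035/3 ≈ 2011.7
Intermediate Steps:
Q(l) = -5 + l/3 (Q(l) = -(15 - l)/3 = -5 + l/3)
(Q(2*(-5)) + 1037) + 983 = ((-5 + (2*(-5))/3) + 1037) + 983 = ((-5 + (1/3)*(-10)) + 1037) + 983 = ((-5 - 10/3) + 1037) + 983 = (-25/3 + 1037) + 983 = 3086/3 + 983 = 6035/3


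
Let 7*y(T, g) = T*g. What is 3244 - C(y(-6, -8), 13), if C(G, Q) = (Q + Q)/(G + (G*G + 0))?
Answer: 4281443/1320 ≈ 3243.5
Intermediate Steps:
y(T, g) = T*g/7 (y(T, g) = (T*g)/7 = T*g/7)
C(G, Q) = 2*Q/(G + G**2) (C(G, Q) = (2*Q)/(G + (G**2 + 0)) = (2*Q)/(G + G**2) = 2*Q/(G + G**2))
3244 - C(y(-6, -8), 13) = 3244 - 2*13/(((1/7)*(-6)*(-8))*(1 + (1/7)*(-6)*(-8))) = 3244 - 2*13/(48/7*(1 + 48/7)) = 3244 - 2*13*7/(48*55/7) = 3244 - 2*13*7*7/(48*55) = 3244 - 1*637/1320 = 3244 - 637/1320 = 4281443/1320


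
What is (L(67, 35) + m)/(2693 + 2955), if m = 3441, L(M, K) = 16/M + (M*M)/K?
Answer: 2092617/3311140 ≈ 0.63199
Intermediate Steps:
L(M, K) = 16/M + M²/K
(L(67, 35) + m)/(2693 + 2955) = ((16/67 + 67²/35) + 3441)/(2693 + 2955) = ((16*(1/67) + (1/35)*4489) + 3441)/5648 = ((16/67 + 4489/35) + 3441)*(1/5648) = (301323/2345 + 3441)*(1/5648) = (8370468/2345)*(1/5648) = 2092617/3311140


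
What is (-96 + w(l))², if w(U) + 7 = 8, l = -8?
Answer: 9025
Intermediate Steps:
w(U) = 1 (w(U) = -7 + 8 = 1)
(-96 + w(l))² = (-96 + 1)² = (-95)² = 9025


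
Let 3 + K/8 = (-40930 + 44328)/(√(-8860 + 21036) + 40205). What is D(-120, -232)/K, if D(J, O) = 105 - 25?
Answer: -9425345914/2747943101 + 27184*√761/2747943101 ≈ -3.4297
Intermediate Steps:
D(J, O) = 80
K = -24 + 27184/(40205 + 4*√761) (K = -24 + 8*((-40930 + 44328)/(√(-8860 + 21036) + 40205)) = -24 + 8*(3398/(√12176 + 40205)) = -24 + 8*(3398/(4*√761 + 40205)) = -24 + 8*(3398/(40205 + 4*√761)) = -24 + 27184/(40205 + 4*√761) ≈ -23.326)
D(-120, -232)/K = 80/(-37701383656/1616429849 - 108736*√761/1616429849)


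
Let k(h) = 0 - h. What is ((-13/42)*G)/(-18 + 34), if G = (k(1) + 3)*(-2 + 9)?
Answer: -13/48 ≈ -0.27083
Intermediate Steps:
k(h) = -h
G = 14 (G = (-1*1 + 3)*(-2 + 9) = (-1 + 3)*7 = 2*7 = 14)
((-13/42)*G)/(-18 + 34) = (-13/42*14)/(-18 + 34) = (-13*1/42*14)/16 = -13/42*14*(1/16) = -13/3*1/16 = -13/48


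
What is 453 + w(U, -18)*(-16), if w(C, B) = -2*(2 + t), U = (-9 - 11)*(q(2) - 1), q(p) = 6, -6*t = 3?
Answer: 501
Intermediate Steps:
t = -1/2 (t = -1/6*3 = -1/2 ≈ -0.50000)
U = -100 (U = (-9 - 11)*(6 - 1) = -20*5 = -100)
w(C, B) = -3 (w(C, B) = -2*(2 - 1/2) = -2*3/2 = -3)
453 + w(U, -18)*(-16) = 453 - 3*(-16) = 453 + 48 = 501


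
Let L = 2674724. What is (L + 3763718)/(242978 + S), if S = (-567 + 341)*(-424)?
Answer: 3219221/169401 ≈ 19.004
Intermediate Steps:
S = 95824 (S = -226*(-424) = 95824)
(L + 3763718)/(242978 + S) = (2674724 + 3763718)/(242978 + 95824) = 6438442/338802 = 6438442*(1/338802) = 3219221/169401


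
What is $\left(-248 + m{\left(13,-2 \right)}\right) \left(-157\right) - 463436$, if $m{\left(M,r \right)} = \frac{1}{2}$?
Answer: $- \frac{849157}{2} \approx -4.2458 \cdot 10^{5}$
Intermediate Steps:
$m{\left(M,r \right)} = \frac{1}{2}$
$\left(-248 + m{\left(13,-2 \right)}\right) \left(-157\right) - 463436 = \left(-248 + \frac{1}{2}\right) \left(-157\right) - 463436 = \left(- \frac{495}{2}\right) \left(-157\right) - 463436 = \frac{77715}{2} - 463436 = - \frac{849157}{2}$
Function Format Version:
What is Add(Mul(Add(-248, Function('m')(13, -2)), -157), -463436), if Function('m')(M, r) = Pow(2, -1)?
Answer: Rational(-849157, 2) ≈ -4.2458e+5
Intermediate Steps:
Function('m')(M, r) = Rational(1, 2)
Add(Mul(Add(-248, Function('m')(13, -2)), -157), -463436) = Add(Mul(Add(-248, Rational(1, 2)), -157), -463436) = Add(Mul(Rational(-495, 2), -157), -463436) = Add(Rational(77715, 2), -463436) = Rational(-849157, 2)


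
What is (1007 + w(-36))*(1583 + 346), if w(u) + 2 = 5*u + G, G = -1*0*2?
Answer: 1591425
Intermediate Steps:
G = 0 (G = 0*2 = 0)
w(u) = -2 + 5*u (w(u) = -2 + (5*u + 0) = -2 + 5*u)
(1007 + w(-36))*(1583 + 346) = (1007 + (-2 + 5*(-36)))*(1583 + 346) = (1007 + (-2 - 180))*1929 = (1007 - 182)*1929 = 825*1929 = 1591425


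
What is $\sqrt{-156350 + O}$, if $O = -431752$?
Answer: $i \sqrt{588102} \approx 766.88 i$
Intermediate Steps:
$\sqrt{-156350 + O} = \sqrt{-156350 - 431752} = \sqrt{-588102} = i \sqrt{588102}$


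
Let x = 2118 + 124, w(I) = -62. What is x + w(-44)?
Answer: 2180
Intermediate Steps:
x = 2242
x + w(-44) = 2242 - 62 = 2180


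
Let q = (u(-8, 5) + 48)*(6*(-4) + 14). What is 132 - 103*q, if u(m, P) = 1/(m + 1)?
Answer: 345974/7 ≈ 49425.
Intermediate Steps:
u(m, P) = 1/(1 + m)
q = -3350/7 (q = (1/(1 - 8) + 48)*(6*(-4) + 14) = (1/(-7) + 48)*(-24 + 14) = (-1/7 + 48)*(-10) = (335/7)*(-10) = -3350/7 ≈ -478.57)
132 - 103*q = 132 - 103*(-3350/7) = 132 + 345050/7 = 345974/7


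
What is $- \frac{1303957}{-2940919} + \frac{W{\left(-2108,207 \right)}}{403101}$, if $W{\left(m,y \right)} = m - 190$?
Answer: $\frac{172956046265}{395162463273} \approx 0.43768$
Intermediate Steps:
$W{\left(m,y \right)} = -190 + m$ ($W{\left(m,y \right)} = m - 190 = -190 + m$)
$- \frac{1303957}{-2940919} + \frac{W{\left(-2108,207 \right)}}{403101} = - \frac{1303957}{-2940919} + \frac{-190 - 2108}{403101} = \left(-1303957\right) \left(- \frac{1}{2940919}\right) - \frac{766}{134367} = \frac{1303957}{2940919} - \frac{766}{134367} = \frac{172956046265}{395162463273}$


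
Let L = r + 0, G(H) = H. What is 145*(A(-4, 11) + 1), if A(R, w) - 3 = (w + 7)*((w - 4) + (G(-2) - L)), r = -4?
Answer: 24070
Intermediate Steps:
L = -4 (L = -4 + 0 = -4)
A(R, w) = 3 + (-2 + w)*(7 + w) (A(R, w) = 3 + (w + 7)*((w - 4) + (-2 - 1*(-4))) = 3 + (7 + w)*((-4 + w) + (-2 + 4)) = 3 + (7 + w)*((-4 + w) + 2) = 3 + (7 + w)*(-2 + w) = 3 + (-2 + w)*(7 + w))
145*(A(-4, 11) + 1) = 145*((-11 + 11**2 + 5*11) + 1) = 145*((-11 + 121 + 55) + 1) = 145*(165 + 1) = 145*166 = 24070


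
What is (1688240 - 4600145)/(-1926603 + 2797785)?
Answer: -323545/96798 ≈ -3.3425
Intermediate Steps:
(1688240 - 4600145)/(-1926603 + 2797785) = -2911905/871182 = -2911905*1/871182 = -323545/96798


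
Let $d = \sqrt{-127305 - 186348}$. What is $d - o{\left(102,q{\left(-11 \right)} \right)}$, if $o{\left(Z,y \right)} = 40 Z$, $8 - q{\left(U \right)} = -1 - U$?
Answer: $-4080 + i \sqrt{313653} \approx -4080.0 + 560.05 i$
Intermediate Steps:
$q{\left(U \right)} = 9 + U$ ($q{\left(U \right)} = 8 - \left(-1 - U\right) = 8 + \left(1 + U\right) = 9 + U$)
$d = i \sqrt{313653}$ ($d = \sqrt{-313653} = i \sqrt{313653} \approx 560.05 i$)
$d - o{\left(102,q{\left(-11 \right)} \right)} = i \sqrt{313653} - 40 \cdot 102 = i \sqrt{313653} - 4080 = -4080 + i \sqrt{313653}$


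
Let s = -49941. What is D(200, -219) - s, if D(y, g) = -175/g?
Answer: 10937254/219 ≈ 49942.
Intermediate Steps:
D(200, -219) - s = -175/(-219) - 1*(-49941) = -175*(-1/219) + 49941 = 175/219 + 49941 = 10937254/219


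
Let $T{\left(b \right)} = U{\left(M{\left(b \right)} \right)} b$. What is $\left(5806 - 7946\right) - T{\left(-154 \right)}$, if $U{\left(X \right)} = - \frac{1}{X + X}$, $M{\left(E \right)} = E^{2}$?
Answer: $- \frac{659121}{308} \approx -2140.0$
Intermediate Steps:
$U{\left(X \right)} = - \frac{1}{2 X}$
$T{\left(b \right)} = - \frac{1}{2 b}$ ($T{\left(b \right)} = - \frac{1}{2 b^{2}} b = - \frac{1}{2 b}$)
$\left(5806 - 7946\right) - T{\left(-154 \right)} = \left(5806 - 7946\right) - - \frac{1}{2 \left(-154\right)} = -2140 - \left(- \frac{1}{2}\right) \left(- \frac{1}{154}\right) = -2140 - \frac{1}{308} = - \frac{659121}{308}$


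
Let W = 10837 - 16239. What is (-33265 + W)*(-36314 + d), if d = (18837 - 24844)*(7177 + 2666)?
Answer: 2287664034405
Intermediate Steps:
d = -59126901 (d = -6007*9843 = -59126901)
W = -5402
(-33265 + W)*(-36314 + d) = (-33265 - 5402)*(-36314 - 59126901) = -38667*(-59163215) = 2287664034405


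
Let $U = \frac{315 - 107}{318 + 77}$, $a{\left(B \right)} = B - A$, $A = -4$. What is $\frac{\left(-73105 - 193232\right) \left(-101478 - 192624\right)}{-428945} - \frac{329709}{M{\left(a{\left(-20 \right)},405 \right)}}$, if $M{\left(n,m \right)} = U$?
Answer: $- \frac{72156366496767}{89220560} \approx -8.0874 \cdot 10^{5}$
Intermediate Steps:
$a{\left(B \right)} = 4 + B$ ($a{\left(B \right)} = B - -4 = B + 4 = 4 + B$)
$U = \frac{208}{395} \approx 0.52658$
$M{\left(n,m \right)} = \frac{208}{395}$
$\frac{\left(-73105 - 193232\right) \left(-101478 - 192624\right)}{-428945} - \frac{329709}{M{\left(a{\left(-20 \right)},405 \right)}} = \frac{\left(-73105 - 193232\right) \left(-101478 - 192624\right)}{-428945} - \frac{329709}{\frac{208}{395}} = \left(-266337\right) \left(-294102\right) \left(- \frac{1}{428945}\right) - \frac{130235055}{208} = 78330244374 \left(- \frac{1}{428945}\right) - \frac{130235055}{208} = - \frac{78330244374}{428945} - \frac{130235055}{208} = - \frac{72156366496767}{89220560}$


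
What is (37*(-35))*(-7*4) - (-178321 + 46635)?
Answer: 167946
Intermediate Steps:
(37*(-35))*(-7*4) - (-178321 + 46635) = -1295*(-28) - 1*(-131686) = 36260 + 131686 = 167946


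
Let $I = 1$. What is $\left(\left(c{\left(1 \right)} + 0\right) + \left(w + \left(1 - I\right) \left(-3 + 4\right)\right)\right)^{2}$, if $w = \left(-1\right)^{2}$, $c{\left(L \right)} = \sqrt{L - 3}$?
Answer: $\left(1 + i \sqrt{2}\right)^{2} \approx -1.0 + 2.8284 i$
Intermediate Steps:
$c{\left(L \right)} = \sqrt{-3 + L}$
$w = 1$
$\left(\left(c{\left(1 \right)} + 0\right) + \left(w + \left(1 - I\right) \left(-3 + 4\right)\right)\right)^{2} = \left(\left(\sqrt{-3 + 1} + 0\right) + \left(1 + \left(1 - 1\right) \left(-3 + 4\right)\right)\right)^{2} = \left(\left(\sqrt{-2} + 0\right) + \left(1 + \left(1 - 1\right) 1\right)\right)^{2} = \left(\left(i \sqrt{2} + 0\right) + \left(1 + 0 \cdot 1\right)\right)^{2} = \left(i \sqrt{2} + \left(1 + 0\right)\right)^{2} = \left(i \sqrt{2} + 1\right)^{2} = \left(1 + i \sqrt{2}\right)^{2}$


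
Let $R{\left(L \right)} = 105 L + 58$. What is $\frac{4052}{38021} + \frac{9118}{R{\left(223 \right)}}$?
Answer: $\frac{441788074}{892466933} \approx 0.49502$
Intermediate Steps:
$R{\left(L \right)} = 58 + 105 L$
$\frac{4052}{38021} + \frac{9118}{R{\left(223 \right)}} = \frac{4052}{38021} + \frac{9118}{58 + 105 \cdot 223} = 4052 \cdot \frac{1}{38021} + \frac{9118}{58 + 23415} = \frac{4052}{38021} + \frac{9118}{23473} = \frac{441788074}{892466933}$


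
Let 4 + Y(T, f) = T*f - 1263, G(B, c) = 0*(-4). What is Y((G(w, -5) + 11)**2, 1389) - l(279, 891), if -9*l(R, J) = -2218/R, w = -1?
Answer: 418837604/2511 ≈ 1.6680e+5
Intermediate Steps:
G(B, c) = 0
l(R, J) = 2218/(9*R) (l(R, J) = -(-2218)/(9*R) = 2218/(9*R))
Y(T, f) = -1267 + T*f (Y(T, f) = -4 + (T*f - 1263) = -4 + (-1263 + T*f) = -1267 + T*f)
Y((G(w, -5) + 11)**2, 1389) - l(279, 891) = (-1267 + (0 + 11)**2*1389) - 2218/(9*279) = (-1267 + 11**2*1389) - 2218/(9*279) = (-1267 + 121*1389) - 1*2218/2511 = (-1267 + 168069) - 2218/2511 = 166802 - 2218/2511 = 418837604/2511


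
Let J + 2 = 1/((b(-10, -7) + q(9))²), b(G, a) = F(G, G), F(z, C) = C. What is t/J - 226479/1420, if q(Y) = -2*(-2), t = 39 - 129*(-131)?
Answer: -12421839/1420 ≈ -8747.8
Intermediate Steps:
t = 16938 (t = 39 + 16899 = 16938)
b(G, a) = G
q(Y) = 4
J = -71/36 (J = -2 + 1/((-10 + 4)²) = -2 + 1/((-6)²) = -2 + 1/36 = -71/36 ≈ -1.9722)
t/J - 226479/1420 = 16938/(-71/36) - 226479/1420 = 16938*(-36/71) - 226479*1/1420 = -609768/71 - 226479/1420 = -12421839/1420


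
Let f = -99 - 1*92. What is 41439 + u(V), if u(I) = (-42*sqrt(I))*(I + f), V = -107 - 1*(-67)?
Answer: 41439 + 19404*I*sqrt(10) ≈ 41439.0 + 61361.0*I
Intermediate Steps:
V = -40 (V = -107 + 67 = -40)
f = -191 (f = -99 - 92 = -191)
u(I) = -42*sqrt(I)*(-191 + I) (u(I) = (-42*sqrt(I))*(I - 191) = (-42*sqrt(I))*(-191 + I) = -42*sqrt(I)*(-191 + I))
41439 + u(V) = 41439 + 42*sqrt(-40)*(191 - 1*(-40)) = 41439 + 42*(2*I*sqrt(10))*(191 + 40) = 41439 + 42*(2*I*sqrt(10))*231 = 41439 + 19404*I*sqrt(10)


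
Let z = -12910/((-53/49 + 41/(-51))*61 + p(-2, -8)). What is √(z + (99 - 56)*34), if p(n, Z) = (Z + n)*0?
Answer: √8128714819573/71858 ≈ 39.677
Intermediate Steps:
p(n, Z) = 0
z = 16131045/143716 (z = -12910/((-53/49 + 41/(-51))*61 + 0) = -12910/((-53*1/49 + 41*(-1/51))*61 + 0) = -12910/((-53/49 - 41/51)*61 + 0) = -12910/(-4712/2499*61 + 0) = -12910/(-287432/2499 + 0) = -12910/(-287432/2499) = -12910*(-2499/287432) = 16131045/143716 ≈ 112.24)
√(z + (99 - 56)*34) = √(16131045/143716 + (99 - 56)*34) = √(16131045/143716 + 43*34) = √(16131045/143716 + 1462) = √(226243837/143716) = √8128714819573/71858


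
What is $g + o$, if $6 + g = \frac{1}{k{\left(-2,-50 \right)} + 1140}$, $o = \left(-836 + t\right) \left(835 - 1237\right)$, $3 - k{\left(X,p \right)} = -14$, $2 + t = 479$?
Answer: $\frac{166968985}{1157} \approx 1.4431 \cdot 10^{5}$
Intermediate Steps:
$t = 477$ ($t = -2 + 479 = 477$)
$k{\left(X,p \right)} = 17$ ($k{\left(X,p \right)} = 3 - -14 = 3 + 14 = 17$)
$o = 144318$ ($o = \left(-836 + 477\right) \left(835 - 1237\right) = \left(-359\right) \left(-402\right) = 144318$)
$g = - \frac{6941}{1157}$ ($g = -6 + \frac{1}{17 + 1140} = -6 + \frac{1}{1157} = - \frac{6941}{1157} \approx -5.9991$)
$g + o = - \frac{6941}{1157} + 144318 = \frac{166968985}{1157}$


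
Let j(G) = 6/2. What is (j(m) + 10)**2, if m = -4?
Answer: 169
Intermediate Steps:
j(G) = 3 (j(G) = 6*(1/2) = 3)
(j(m) + 10)**2 = (3 + 10)**2 = 13**2 = 169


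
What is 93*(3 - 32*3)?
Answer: -8649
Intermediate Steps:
93*(3 - 32*3) = 93*(3 - 96) = 93*(-93) = -8649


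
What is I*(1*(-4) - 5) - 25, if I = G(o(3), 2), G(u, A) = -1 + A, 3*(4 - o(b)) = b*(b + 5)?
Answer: -34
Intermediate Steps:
o(b) = 4 - b*(5 + b)/3 (o(b) = 4 - b*(b + 5)/3 = 4 - b*(5 + b)/3)
I = 1 (I = -1 + 2 = 1)
I*(1*(-4) - 5) - 25 = 1*(1*(-4) - 5) - 25 = 1*(-4 - 5) - 25 = 1*(-9) - 25 = -9 - 25 = -34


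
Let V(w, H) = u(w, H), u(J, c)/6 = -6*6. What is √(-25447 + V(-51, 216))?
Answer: I*√25663 ≈ 160.2*I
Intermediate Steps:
u(J, c) = -216 (u(J, c) = 6*(-6*6) = 6*(-36) = -216)
V(w, H) = -216
√(-25447 + V(-51, 216)) = √(-25447 - 216) = √(-25663) = I*√25663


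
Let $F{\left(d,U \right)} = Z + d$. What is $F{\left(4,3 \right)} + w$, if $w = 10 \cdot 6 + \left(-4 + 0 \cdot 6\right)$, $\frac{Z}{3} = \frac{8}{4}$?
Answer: $66$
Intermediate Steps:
$Z = 6$ ($Z = 3 \cdot \frac{8}{4} = 3 \cdot 8 \cdot \frac{1}{4} = 3 \cdot 2 = 6$)
$w = 56$ ($w = 60 + \left(-4 + 0\right) = 60 - 4 = 56$)
$F{\left(d,U \right)} = 6 + d$
$F{\left(4,3 \right)} + w = \left(6 + 4\right) + 56 = 10 + 56 = 66$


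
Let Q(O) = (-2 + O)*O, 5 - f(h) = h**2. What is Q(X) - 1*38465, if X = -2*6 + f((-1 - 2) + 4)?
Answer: -38385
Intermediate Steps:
f(h) = 5 - h**2
X = -8 (X = -2*6 + (5 - ((-1 - 2) + 4)**2) = -12 + (5 - (-3 + 4)**2) = -12 + (5 - 1*1**2) = -12 + (5 - 1*1) = -12 + (5 - 1) = -12 + 4 = -8)
Q(O) = O*(-2 + O)
Q(X) - 1*38465 = -8*(-2 - 8) - 1*38465 = -8*(-10) - 38465 = 80 - 38465 = -38385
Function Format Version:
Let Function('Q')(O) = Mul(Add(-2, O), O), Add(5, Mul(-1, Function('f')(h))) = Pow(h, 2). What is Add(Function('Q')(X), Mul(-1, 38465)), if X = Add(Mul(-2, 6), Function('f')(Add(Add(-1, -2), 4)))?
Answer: -38385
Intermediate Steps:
Function('f')(h) = Add(5, Mul(-1, Pow(h, 2)))
X = -8 (X = Add(Mul(-2, 6), Add(5, Mul(-1, Pow(Add(Add(-1, -2), 4), 2)))) = Add(-12, Add(5, Mul(-1, Pow(Add(-3, 4), 2)))) = Add(-12, Add(5, Mul(-1, Pow(1, 2)))) = Add(-12, Add(5, Mul(-1, 1))) = Add(-12, Add(5, -1)) = Add(-12, 4) = -8)
Function('Q')(O) = Mul(O, Add(-2, O))
Add(Function('Q')(X), Mul(-1, 38465)) = Add(Mul(-8, Add(-2, -8)), Mul(-1, 38465)) = Add(Mul(-8, -10), -38465) = Add(80, -38465) = -38385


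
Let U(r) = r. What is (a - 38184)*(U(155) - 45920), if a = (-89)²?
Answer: 1384986195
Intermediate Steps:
a = 7921
(a - 38184)*(U(155) - 45920) = (7921 - 38184)*(155 - 45920) = -30263*(-45765) = 1384986195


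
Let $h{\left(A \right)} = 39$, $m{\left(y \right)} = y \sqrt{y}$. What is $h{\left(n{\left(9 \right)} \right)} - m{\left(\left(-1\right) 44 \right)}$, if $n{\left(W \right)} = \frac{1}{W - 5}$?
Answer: $39 + 88 i \sqrt{11} \approx 39.0 + 291.86 i$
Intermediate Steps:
$m{\left(y \right)} = y^{\frac{3}{2}}$
$n{\left(W \right)} = \frac{1}{-5 + W}$
$h{\left(n{\left(9 \right)} \right)} - m{\left(\left(-1\right) 44 \right)} = 39 - \left(\left(-1\right) 44\right)^{\frac{3}{2}} = 39 - \left(-44\right)^{\frac{3}{2}} = 39 - - 88 i \sqrt{11} = 39 + 88 i \sqrt{11}$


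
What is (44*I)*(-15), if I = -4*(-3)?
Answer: -7920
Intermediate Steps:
I = 12
(44*I)*(-15) = (44*12)*(-15) = 528*(-15) = -7920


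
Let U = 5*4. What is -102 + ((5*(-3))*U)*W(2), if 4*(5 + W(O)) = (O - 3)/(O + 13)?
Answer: 1403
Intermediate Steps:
U = 20
W(O) = -5 + (-3 + O)/(4*(13 + O)) (W(O) = -5 + ((O - 3)/(O + 13))/4 = -5 + ((-3 + O)/(13 + O))/4 = -5 + (-3 + O)/(4*(13 + O)))
-102 + ((5*(-3))*U)*W(2) = -102 + ((5*(-3))*20)*((-263 - 19*2)/(4*(13 + 2))) = -102 + (-15*20)*((1/4)*(-263 - 38)/15) = -102 - 75*(-301)/15 = -102 - 300*(-301/60) = -102 + 1505 = 1403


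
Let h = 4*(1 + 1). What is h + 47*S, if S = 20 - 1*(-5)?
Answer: 1183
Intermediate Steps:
S = 25 (S = 20 + 5 = 25)
h = 8 (h = 4*2 = 8)
h + 47*S = 8 + 47*25 = 8 + 1175 = 1183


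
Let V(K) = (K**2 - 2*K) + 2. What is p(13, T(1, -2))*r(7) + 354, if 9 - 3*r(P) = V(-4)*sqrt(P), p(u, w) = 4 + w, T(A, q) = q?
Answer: 360 - 52*sqrt(7)/3 ≈ 314.14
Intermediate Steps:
V(K) = 2 + K**2 - 2*K
r(P) = 3 - 26*sqrt(P)/3 (r(P) = 3 - (2 + (-4)**2 - 2*(-4))*sqrt(P)/3 = 3 - (2 + 16 + 8)*sqrt(P)/3 = 3 - 26*sqrt(P)/3)
p(13, T(1, -2))*r(7) + 354 = (4 - 2)*(3 - 26*sqrt(7)/3) + 354 = 2*(3 - 26*sqrt(7)/3) + 354 = (6 - 52*sqrt(7)/3) + 354 = 360 - 52*sqrt(7)/3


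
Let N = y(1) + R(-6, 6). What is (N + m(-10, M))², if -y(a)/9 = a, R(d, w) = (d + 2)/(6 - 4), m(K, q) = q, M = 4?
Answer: 49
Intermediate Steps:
R(d, w) = 1 + d/2 (R(d, w) = (2 + d)/2 = (2 + d)*(½) = 1 + d/2)
y(a) = -9*a
N = -11 (N = -9*1 + (1 + (½)*(-6)) = -9 + (1 - 3) = -9 - 2 = -11)
(N + m(-10, M))² = (-11 + 4)² = (-7)² = 49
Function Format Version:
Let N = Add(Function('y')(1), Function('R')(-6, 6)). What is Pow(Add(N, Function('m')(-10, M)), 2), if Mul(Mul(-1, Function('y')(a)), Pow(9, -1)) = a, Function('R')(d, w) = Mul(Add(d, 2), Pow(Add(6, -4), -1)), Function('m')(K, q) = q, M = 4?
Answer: 49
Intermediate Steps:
Function('R')(d, w) = Add(1, Mul(Rational(1, 2), d)) (Function('R')(d, w) = Mul(Add(2, d), Pow(2, -1)) = Mul(Add(2, d), Rational(1, 2)) = Add(1, Mul(Rational(1, 2), d)))
Function('y')(a) = Mul(-9, a)
N = -11 (N = Add(Mul(-9, 1), Add(1, Mul(Rational(1, 2), -6))) = Add(-9, Add(1, -3)) = Add(-9, -2) = -11)
Pow(Add(N, Function('m')(-10, M)), 2) = Pow(Add(-11, 4), 2) = Pow(-7, 2) = 49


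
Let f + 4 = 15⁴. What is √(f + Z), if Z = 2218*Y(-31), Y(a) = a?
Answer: I*√18137 ≈ 134.67*I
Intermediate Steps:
Z = -68758 (Z = 2218*(-31) = -68758)
f = 50621 (f = -4 + 15⁴ = -4 + 50625 = 50621)
√(f + Z) = √(50621 - 68758) = √(-18137) = I*√18137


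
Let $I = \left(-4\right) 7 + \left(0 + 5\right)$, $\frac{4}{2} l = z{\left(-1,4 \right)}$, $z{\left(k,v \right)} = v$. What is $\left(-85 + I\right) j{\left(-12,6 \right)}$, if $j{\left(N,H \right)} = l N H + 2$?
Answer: $15336$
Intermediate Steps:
$l = 2$ ($l = \frac{1}{2} \cdot 4 = 2$)
$j{\left(N,H \right)} = 2 + 2 H N$ ($j{\left(N,H \right)} = 2 N H + 2 = 2 H N + 2 = 2 + 2 H N$)
$I = -23$ ($I = -28 + 5 = -23$)
$\left(-85 + I\right) j{\left(-12,6 \right)} = \left(-85 - 23\right) \left(2 + 2 \cdot 6 \left(-12\right)\right) = - 108 \left(2 - 144\right) = \left(-108\right) \left(-142\right) = 15336$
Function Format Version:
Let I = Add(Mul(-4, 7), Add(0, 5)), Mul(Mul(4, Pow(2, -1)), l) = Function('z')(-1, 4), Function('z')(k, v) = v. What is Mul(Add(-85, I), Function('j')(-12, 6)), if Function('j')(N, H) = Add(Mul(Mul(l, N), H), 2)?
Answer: 15336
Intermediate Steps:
l = 2 (l = Mul(Rational(1, 2), 4) = 2)
Function('j')(N, H) = Add(2, Mul(2, H, N)) (Function('j')(N, H) = Add(Mul(Mul(2, N), H), 2) = Add(Mul(2, H, N), 2) = Add(2, Mul(2, H, N)))
I = -23 (I = Add(-28, 5) = -23)
Mul(Add(-85, I), Function('j')(-12, 6)) = Mul(Add(-85, -23), Add(2, Mul(2, 6, -12))) = Mul(-108, Add(2, -144)) = Mul(-108, -142) = 15336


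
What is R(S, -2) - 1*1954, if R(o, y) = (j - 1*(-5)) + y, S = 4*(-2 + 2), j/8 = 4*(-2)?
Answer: -2015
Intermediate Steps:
j = -64 (j = 8*(4*(-2)) = 8*(-8) = -64)
S = 0 (S = 4*0 = 0)
R(o, y) = -59 + y (R(o, y) = (-64 - 1*(-5)) + y = (-64 + 5) + y = -59 + y)
R(S, -2) - 1*1954 = (-59 - 2) - 1*1954 = -61 - 1954 = -2015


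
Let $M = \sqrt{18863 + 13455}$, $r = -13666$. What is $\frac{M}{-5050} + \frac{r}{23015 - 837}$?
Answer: $- \frac{6833}{11089} - \frac{\sqrt{32318}}{5050} \approx -0.65179$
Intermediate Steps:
$M = \sqrt{32318} \approx 179.77$
$\frac{M}{-5050} + \frac{r}{23015 - 837} = \frac{\sqrt{32318}}{-5050} - \frac{13666}{23015 - 837} = \sqrt{32318} \left(- \frac{1}{5050}\right) - \frac{13666}{23015 - 837} = - \frac{\sqrt{32318}}{5050} - \frac{13666}{22178} = - \frac{\sqrt{32318}}{5050} - \frac{6833}{11089} = - \frac{6833}{11089} - \frac{\sqrt{32318}}{5050}$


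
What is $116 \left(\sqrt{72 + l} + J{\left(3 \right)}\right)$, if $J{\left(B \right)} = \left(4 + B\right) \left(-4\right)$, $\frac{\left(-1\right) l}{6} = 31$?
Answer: $-3248 + 116 i \sqrt{114} \approx -3248.0 + 1238.5 i$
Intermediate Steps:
$l = -186$ ($l = \left(-6\right) 31 = -186$)
$J{\left(B \right)} = -16 - 4 B$
$116 \left(\sqrt{72 + l} + J{\left(3 \right)}\right) = 116 \left(\sqrt{72 - 186} - 28\right) = 116 \left(\sqrt{-114} - 28\right) = 116 \left(i \sqrt{114} - 28\right) = 116 \left(-28 + i \sqrt{114}\right) = -3248 + 116 i \sqrt{114}$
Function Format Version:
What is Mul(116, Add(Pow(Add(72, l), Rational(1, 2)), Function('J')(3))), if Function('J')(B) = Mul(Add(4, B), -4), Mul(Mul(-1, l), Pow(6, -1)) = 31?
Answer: Add(-3248, Mul(116, I, Pow(114, Rational(1, 2)))) ≈ Add(-3248.0, Mul(1238.5, I))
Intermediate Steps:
l = -186 (l = Mul(-6, 31) = -186)
Function('J')(B) = Add(-16, Mul(-4, B))
Mul(116, Add(Pow(Add(72, l), Rational(1, 2)), Function('J')(3))) = Mul(116, Add(Pow(Add(72, -186), Rational(1, 2)), Add(-16, Mul(-4, 3)))) = Mul(116, Add(Pow(-114, Rational(1, 2)), Add(-16, -12))) = Mul(116, Add(Mul(I, Pow(114, Rational(1, 2))), -28)) = Mul(116, Add(-28, Mul(I, Pow(114, Rational(1, 2))))) = Add(-3248, Mul(116, I, Pow(114, Rational(1, 2))))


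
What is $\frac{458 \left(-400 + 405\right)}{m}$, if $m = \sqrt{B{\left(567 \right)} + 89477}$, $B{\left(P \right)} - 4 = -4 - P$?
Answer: $\frac{229 \sqrt{88910}}{8891} \approx 7.68$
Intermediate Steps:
$B{\left(P \right)} = - P$ ($B{\left(P \right)} = 4 - \left(4 + P\right) = - P$)
$m = \sqrt{88910}$ ($m = \sqrt{\left(-1\right) 567 + 89477} = \sqrt{-567 + 89477} = \sqrt{88910} \approx 298.18$)
$\frac{458 \left(-400 + 405\right)}{m} = \frac{458 \left(-400 + 405\right)}{\sqrt{88910}} = 458 \cdot 5 \frac{\sqrt{88910}}{88910} = 2290 \frac{\sqrt{88910}}{88910} = \frac{229 \sqrt{88910}}{8891}$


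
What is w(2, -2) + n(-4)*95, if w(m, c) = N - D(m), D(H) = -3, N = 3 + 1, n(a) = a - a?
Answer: 7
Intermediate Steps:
n(a) = 0
N = 4
w(m, c) = 7 (w(m, c) = 4 - 1*(-3) = 4 + 3 = 7)
w(2, -2) + n(-4)*95 = 7 + 0*95 = 7 + 0 = 7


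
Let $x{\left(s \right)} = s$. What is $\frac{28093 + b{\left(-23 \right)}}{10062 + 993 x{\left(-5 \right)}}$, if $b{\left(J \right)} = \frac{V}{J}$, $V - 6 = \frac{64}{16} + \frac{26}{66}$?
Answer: $\frac{21322244}{3868623} \approx 5.5116$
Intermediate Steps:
$V = \frac{343}{33}$ ($V = 6 + \left(\frac{64}{16} + \frac{26}{66}\right) = 6 + \left(64 \cdot \frac{1}{16} + 26 \cdot \frac{1}{66}\right) = 6 + \left(4 + \frac{13}{33}\right) = 6 + \frac{145}{33} = \frac{343}{33} \approx 10.394$)
$b{\left(J \right)} = \frac{343}{33 J}$
$\frac{28093 + b{\left(-23 \right)}}{10062 + 993 x{\left(-5 \right)}} = \frac{28093 + \frac{343}{33 \left(-23\right)}}{10062 + 993 \left(-5\right)} = \frac{28093 + \frac{343}{33} \left(- \frac{1}{23}\right)}{10062 - 4965} = \frac{28093 - \frac{343}{759}}{5097} = \frac{21322244}{759} \cdot \frac{1}{5097} = \frac{21322244}{3868623}$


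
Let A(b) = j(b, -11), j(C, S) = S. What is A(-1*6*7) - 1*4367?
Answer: -4378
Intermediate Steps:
A(b) = -11
A(-1*6*7) - 1*4367 = -11 - 1*4367 = -11 - 4367 = -4378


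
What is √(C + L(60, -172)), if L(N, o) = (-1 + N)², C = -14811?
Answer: I*√11330 ≈ 106.44*I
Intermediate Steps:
√(C + L(60, -172)) = √(-14811 + (-1 + 60)²) = √(-14811 + 59²) = √(-14811 + 3481) = √(-11330) = I*√11330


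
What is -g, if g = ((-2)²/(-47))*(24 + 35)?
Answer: 236/47 ≈ 5.0213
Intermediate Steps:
g = -236/47 (g = (4*(-1/47))*59 = -4/47*59 = -236/47 ≈ -5.0213)
-g = -1*(-236/47) = 236/47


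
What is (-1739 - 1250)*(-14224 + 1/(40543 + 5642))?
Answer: 1963580027171/46185 ≈ 4.2516e+7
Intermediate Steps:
(-1739 - 1250)*(-14224 + 1/(40543 + 5642)) = -2989*(-14224 + 1/46185) = -2989*(-656935439/46185) = 1963580027171/46185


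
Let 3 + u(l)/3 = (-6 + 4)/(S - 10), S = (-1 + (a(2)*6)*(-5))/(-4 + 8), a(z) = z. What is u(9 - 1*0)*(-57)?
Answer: 50445/101 ≈ 499.46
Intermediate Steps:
S = -61/4 (S = (-1 + (2*6)*(-5))/(-4 + 8) = (-1 + 12*(-5))/4 = (-1 - 60)*(¼) = -61*¼ = -61/4 ≈ -15.250)
u(l) = -885/101 (u(l) = -9 + 3*((-6 + 4)/(-61/4 - 10)) = -9 + 3*(-2/(-101/4)) = -9 + 3*(-2*(-4/101)) = -9 + 3*(8/101) = -9 + 24/101 = -885/101)
u(9 - 1*0)*(-57) = -885/101*(-57) = 50445/101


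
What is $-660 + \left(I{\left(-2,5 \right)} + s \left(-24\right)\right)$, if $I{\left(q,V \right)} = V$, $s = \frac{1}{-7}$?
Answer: $- \frac{4561}{7} \approx -651.57$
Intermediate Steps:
$s = - \frac{1}{7} \approx -0.14286$
$-660 + \left(I{\left(-2,5 \right)} + s \left(-24\right)\right) = -660 + \left(5 - - \frac{24}{7}\right) = -660 + \left(5 + \frac{24}{7}\right) = -660 + \frac{59}{7} = - \frac{4561}{7}$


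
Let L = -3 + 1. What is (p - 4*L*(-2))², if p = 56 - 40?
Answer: 0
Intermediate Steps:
L = -2
p = 16
(p - 4*L*(-2))² = (16 - 4*(-2)*(-2))² = (16 + 8*(-2))² = (16 - 16)² = 0² = 0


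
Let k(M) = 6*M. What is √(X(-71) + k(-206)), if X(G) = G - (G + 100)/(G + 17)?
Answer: I*√423294/18 ≈ 36.145*I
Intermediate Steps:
X(G) = G - (100 + G)/(17 + G)
√(X(-71) + k(-206)) = √((-100 + (-71)² + 16*(-71))/(17 - 71) + 6*(-206)) = √((-100 + 5041 - 1136)/(-54) - 1236) = √(-1/54*3805 - 1236) = √(-3805/54 - 1236) = √(-70549/54) = I*√423294/18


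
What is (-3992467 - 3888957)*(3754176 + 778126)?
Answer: -35720993758048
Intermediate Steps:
(-3992467 - 3888957)*(3754176 + 778126) = -7881424*4532302 = -35720993758048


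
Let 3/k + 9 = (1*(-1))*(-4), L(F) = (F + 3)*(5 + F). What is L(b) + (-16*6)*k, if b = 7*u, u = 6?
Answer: 10863/5 ≈ 2172.6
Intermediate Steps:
b = 42 (b = 7*6 = 42)
L(F) = (3 + F)*(5 + F)
k = -⅗ (k = 3/(-9 + (1*(-1))*(-4)) = 3/(-9 - 1*(-4)) = 3/(-9 + 4) = 3/(-5) = 3*(-⅕) = -⅗ ≈ -0.60000)
L(b) + (-16*6)*k = (15 + 42² + 8*42) - 16*6*(-⅗) = (15 + 1764 + 336) - 96*(-⅗) = 2115 + 288/5 = 10863/5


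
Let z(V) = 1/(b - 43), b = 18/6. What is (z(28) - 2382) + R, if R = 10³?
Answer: -55281/40 ≈ -1382.0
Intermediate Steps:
b = 3 (b = 18*(⅙) = 3)
R = 1000
z(V) = -1/40 (z(V) = 1/(3 - 43) = 1/(-40) = -1/40)
(z(28) - 2382) + R = (-1/40 - 2382) + 1000 = -95281/40 + 1000 = -55281/40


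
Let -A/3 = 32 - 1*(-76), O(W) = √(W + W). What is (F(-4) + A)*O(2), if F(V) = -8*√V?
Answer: -648 - 32*I ≈ -648.0 - 32.0*I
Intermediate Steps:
O(W) = √2*√W (O(W) = √(2*W) = √2*√W)
A = -324 (A = -3*(32 - 1*(-76)) = -3*(32 + 76) = -3*108 = -324)
(F(-4) + A)*O(2) = (-16*I - 324)*(√2*√2) = (-16*I - 324)*2 = (-324 - 16*I)*2 = -648 - 32*I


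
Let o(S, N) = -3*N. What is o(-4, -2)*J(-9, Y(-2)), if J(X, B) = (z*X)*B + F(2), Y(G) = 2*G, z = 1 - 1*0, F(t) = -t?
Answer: 204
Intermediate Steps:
z = 1 (z = 1 + 0 = 1)
J(X, B) = -2 + B*X (J(X, B) = (1*X)*B - 1*2 = X*B - 2 = B*X - 2 = -2 + B*X)
o(-4, -2)*J(-9, Y(-2)) = (-3*(-2))*(-2 + (2*(-2))*(-9)) = 6*(-2 - 4*(-9)) = 6*(-2 + 36) = 6*34 = 204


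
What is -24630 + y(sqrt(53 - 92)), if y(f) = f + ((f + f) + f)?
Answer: -24630 + 4*I*sqrt(39) ≈ -24630.0 + 24.98*I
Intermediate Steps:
y(f) = 4*f (y(f) = f + (2*f + f) = f + 3*f = 4*f)
-24630 + y(sqrt(53 - 92)) = -24630 + 4*sqrt(53 - 92) = -24630 + 4*sqrt(-39) = -24630 + 4*(I*sqrt(39)) = -24630 + 4*I*sqrt(39)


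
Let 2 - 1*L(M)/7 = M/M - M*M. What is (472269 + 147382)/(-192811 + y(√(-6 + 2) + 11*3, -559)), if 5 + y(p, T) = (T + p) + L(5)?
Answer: -29922946790/9327696401 - 619651*I/18655392802 ≈ -3.208 - 3.3216e-5*I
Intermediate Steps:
L(M) = 7 + 7*M² (L(M) = 14 - 7*(M/M - M*M) = 14 - 7*(1 - M²) = 14 + (-7 + 7*M²) = 7 + 7*M²)
y(p, T) = 177 + T + p (y(p, T) = -5 + ((T + p) + (7 + 7*5²)) = -5 + ((T + p) + (7 + 7*25)) = -5 + ((T + p) + (7 + 175)) = -5 + ((T + p) + 182) = -5 + (182 + T + p) = 177 + T + p)
(472269 + 147382)/(-192811 + y(√(-6 + 2) + 11*3, -559)) = (472269 + 147382)/(-192811 + (177 - 559 + (√(-6 + 2) + 11*3))) = 619651/(-192811 + (177 - 559 + (√(-4) + 33))) = 619651/(-192811 + (177 - 559 + (2*I + 33))) = 619651/(-192811 + (177 - 559 + (33 + 2*I))) = 619651/(-192811 + (-349 + 2*I)) = 619651/(-193160 + 2*I) = 619651*((-193160 - 2*I)/37310785604) = 619651*(-193160 - 2*I)/37310785604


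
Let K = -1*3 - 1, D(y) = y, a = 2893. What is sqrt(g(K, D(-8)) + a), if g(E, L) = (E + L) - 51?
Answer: sqrt(2830) ≈ 53.198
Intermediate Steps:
K = -4 (K = -3 - 1 = -4)
g(E, L) = -51 + E + L
sqrt(g(K, D(-8)) + a) = sqrt((-51 - 4 - 8) + 2893) = sqrt(-63 + 2893) = sqrt(2830)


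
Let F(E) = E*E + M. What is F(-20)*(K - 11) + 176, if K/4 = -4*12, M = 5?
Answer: -82039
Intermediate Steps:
K = -192 (K = 4*(-4*12) = 4*(-48) = -192)
F(E) = 5 + E**2 (F(E) = E*E + 5 = E**2 + 5 = 5 + E**2)
F(-20)*(K - 11) + 176 = (5 + (-20)**2)*(-192 - 11) + 176 = (5 + 400)*(-203) + 176 = 405*(-203) + 176 = -82215 + 176 = -82039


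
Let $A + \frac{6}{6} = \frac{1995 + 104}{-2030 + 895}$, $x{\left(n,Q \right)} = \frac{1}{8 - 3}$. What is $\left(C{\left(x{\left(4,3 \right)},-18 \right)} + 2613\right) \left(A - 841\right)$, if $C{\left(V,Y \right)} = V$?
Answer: $- \frac{12514209754}{5675} \approx -2.2051 \cdot 10^{6}$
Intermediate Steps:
$x{\left(n,Q \right)} = \frac{1}{5}$
$A = - \frac{3234}{1135}$ ($A = -1 + \frac{1995 + 104}{-2030 + 895} = -1 + \frac{2099}{-1135} = -1 + 2099 \left(- \frac{1}{1135}\right) = -1 - \frac{2099}{1135} = - \frac{3234}{1135} \approx -2.8493$)
$\left(C{\left(x{\left(4,3 \right)},-18 \right)} + 2613\right) \left(A - 841\right) = \left(\frac{1}{5} + 2613\right) \left(- \frac{3234}{1135} - 841\right) = \frac{13066}{5} \left(- \frac{957769}{1135}\right) = - \frac{12514209754}{5675}$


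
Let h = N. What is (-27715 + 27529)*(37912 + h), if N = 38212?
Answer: -14159064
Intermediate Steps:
h = 38212
(-27715 + 27529)*(37912 + h) = (-27715 + 27529)*(37912 + 38212) = -186*76124 = -14159064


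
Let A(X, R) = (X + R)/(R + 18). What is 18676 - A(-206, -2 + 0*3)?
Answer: 18689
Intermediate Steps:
A(X, R) = (R + X)/(18 + R)
18676 - A(-206, -2 + 0*3) = 18676 - ((-2 + 0*3) - 206)/(18 + (-2 + 0*3)) = 18676 - ((-2 + 0) - 206)/(18 + (-2 + 0)) = 18676 - (-2 - 206)/(18 - 2) = 18676 - (-208)/16 = 18676 - 1*(-13) = 18676 + 13 = 18689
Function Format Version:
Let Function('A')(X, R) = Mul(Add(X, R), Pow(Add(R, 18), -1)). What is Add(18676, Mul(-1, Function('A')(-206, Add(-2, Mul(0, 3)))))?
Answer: 18689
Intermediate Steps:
Function('A')(X, R) = Mul(Pow(Add(18, R), -1), Add(R, X)) (Function('A')(X, R) = Mul(Add(R, X), Pow(Add(18, R), -1)) = Mul(Pow(Add(18, R), -1), Add(R, X)))
Add(18676, Mul(-1, Function('A')(-206, Add(-2, Mul(0, 3))))) = Add(18676, Mul(-1, Mul(Pow(Add(18, Add(-2, Mul(0, 3))), -1), Add(Add(-2, Mul(0, 3)), -206)))) = Add(18676, Mul(-1, Mul(Pow(Add(18, Add(-2, 0)), -1), Add(Add(-2, 0), -206)))) = Add(18676, Mul(-1, Mul(Pow(Add(18, -2), -1), Add(-2, -206)))) = Add(18676, Mul(-1, Mul(Pow(16, -1), -208))) = Add(18676, Mul(-1, Mul(Rational(1, 16), -208))) = Add(18676, Mul(-1, -13)) = Add(18676, 13) = 18689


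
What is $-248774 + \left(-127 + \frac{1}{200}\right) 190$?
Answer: $- \frac{5458061}{20} \approx -2.729 \cdot 10^{5}$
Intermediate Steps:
$-248774 + \left(-127 + \frac{1}{200}\right) 190 = -248774 - \frac{482581}{20} = - \frac{5458061}{20}$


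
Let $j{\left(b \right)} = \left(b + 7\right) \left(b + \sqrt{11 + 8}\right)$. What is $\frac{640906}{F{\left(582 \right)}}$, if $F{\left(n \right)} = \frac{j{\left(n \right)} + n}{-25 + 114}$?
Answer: $\frac{19586612902920}{117903232901} - \frac{33596933426 \sqrt{19}}{117903232901} \approx 164.88$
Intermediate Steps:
$j{\left(b \right)} = \left(7 + b\right) \left(b + \sqrt{19}\right)$
$F{\left(n \right)} = \frac{n^{2}}{89} + \frac{7 \sqrt{19}}{89} + \frac{8 n}{89} + \frac{n \sqrt{19}}{89}$ ($F{\left(n \right)} = \frac{\left(n^{2} + 7 n + 7 \sqrt{19} + n \sqrt{19}\right) + n}{-25 + 114} = \frac{n^{2} + 7 \sqrt{19} + 8 n + n \sqrt{19}}{89} = \left(n^{2} + 7 \sqrt{19} + 8 n + n \sqrt{19}\right) \frac{1}{89} = \frac{n^{2}}{89} + \frac{7 \sqrt{19}}{89} + \frac{8 n}{89} + \frac{n \sqrt{19}}{89}$)
$\frac{640906}{F{\left(582 \right)}} = \frac{640906}{\frac{582^{2}}{89} + \frac{7 \sqrt{19}}{89} + \frac{8}{89} \cdot 582 + \frac{1}{89} \cdot 582 \sqrt{19}} = \frac{640906}{\frac{1}{89} \cdot 338724 + \frac{7 \sqrt{19}}{89} + \frac{4656}{89} + \frac{582 \sqrt{19}}{89}} = \frac{640906}{\frac{338724}{89} + \frac{7 \sqrt{19}}{89} + \frac{4656}{89} + \frac{582 \sqrt{19}}{89}} = \frac{640906}{\frac{343380}{89} + \frac{589 \sqrt{19}}{89}}$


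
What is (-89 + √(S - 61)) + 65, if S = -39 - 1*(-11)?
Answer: -24 + I*√89 ≈ -24.0 + 9.434*I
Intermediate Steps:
S = -28 (S = -39 + 11 = -28)
(-89 + √(S - 61)) + 65 = (-89 + √(-28 - 61)) + 65 = (-89 + √(-89)) + 65 = (-89 + I*√89) + 65 = -24 + I*√89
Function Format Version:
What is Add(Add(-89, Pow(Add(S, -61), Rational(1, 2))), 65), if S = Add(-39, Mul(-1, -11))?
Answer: Add(-24, Mul(I, Pow(89, Rational(1, 2)))) ≈ Add(-24.000, Mul(9.4340, I))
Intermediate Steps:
S = -28 (S = Add(-39, 11) = -28)
Add(Add(-89, Pow(Add(S, -61), Rational(1, 2))), 65) = Add(Add(-89, Pow(Add(-28, -61), Rational(1, 2))), 65) = Add(Add(-89, Pow(-89, Rational(1, 2))), 65) = Add(Add(-89, Mul(I, Pow(89, Rational(1, 2)))), 65) = Add(-24, Mul(I, Pow(89, Rational(1, 2))))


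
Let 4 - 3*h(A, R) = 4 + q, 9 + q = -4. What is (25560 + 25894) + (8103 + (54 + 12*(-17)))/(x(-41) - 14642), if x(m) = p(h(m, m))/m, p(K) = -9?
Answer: 30888179029/600313 ≈ 51453.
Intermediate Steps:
q = -13 (q = -9 - 4 = -13)
h(A, R) = 13/3 (h(A, R) = 4/3 - (4 - 13)/3 = 4/3 - ⅓*(-9) = 4/3 + 3 = 13/3)
x(m) = -9/m
(25560 + 25894) + (8103 + (54 + 12*(-17)))/(x(-41) - 14642) = (25560 + 25894) + (8103 + (54 + 12*(-17)))/(-9/(-41) - 14642) = 51454 + (8103 + (54 - 204))/(-9*(-1/41) - 14642) = 51454 + (8103 - 150)/(9/41 - 14642) = 51454 + 7953/(-600313/41) = 51454 + 7953*(-41/600313) = 51454 - 326073/600313 = 30888179029/600313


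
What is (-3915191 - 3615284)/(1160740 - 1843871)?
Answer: 7530475/683131 ≈ 11.023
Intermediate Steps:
(-3915191 - 3615284)/(1160740 - 1843871) = -7530475/(-683131) = -7530475*(-1/683131) = 7530475/683131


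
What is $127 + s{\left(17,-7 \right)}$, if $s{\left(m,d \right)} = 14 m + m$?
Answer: $382$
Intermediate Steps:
$s{\left(m,d \right)} = 15 m$
$127 + s{\left(17,-7 \right)} = 127 + 15 \cdot 17 = 127 + 255 = 382$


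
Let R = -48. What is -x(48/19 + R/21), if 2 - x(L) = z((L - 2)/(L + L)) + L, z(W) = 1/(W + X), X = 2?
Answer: -16658/7049 ≈ -2.3632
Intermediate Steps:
z(W) = 1/(2 + W) (z(W) = 1/(W + 2) = 1/(2 + W))
x(L) = 2 - L - 1/(2 + (-2 + L)/(2*L)) (x(L) = 2 - (1/(2 + (L - 2)/(L + L)) + L) = 2 - (1/(2 + (-2 + L)/((2*L))) + L) = 2 - (1/(2 + (-2 + L)*(1/(2*L))) + L) = 2 - (1/(2 + (-2 + L)/(2*L)) + L) = 2 - (L + 1/(2 + (-2 + L)/(2*L))) = 2 + (-L - 1/(2 + (-2 + L)/(2*L))) = 2 - L - 1/(2 + (-2 + L)/(2*L)))
-x(48/19 + R/21) = -(-4 - 5*(48/19 - 48/21)² + 10*(48/19 - 48/21))/(-2 + 5*(48/19 - 48/21)) = -(-4 - 5*(48*(1/19) - 48*1/21)² + 10*(48*(1/19) - 48*1/21))/(-2 + 5*(48*(1/19) - 48*1/21)) = -(-4 - 5*(48/19 - 16/7)² + 10*(48/19 - 16/7))/(-2 + 5*(48/19 - 16/7)) = -(-4 - 5*(32/133)² + 10*(32/133))/(-2 + 5*(32/133)) = -(-4 - 5*1024/17689 + 320/133)/(-2 + 160/133) = -(-4 - 5120/17689 + 320/133)/(-106/133) = -(-133)*(-33316)/(106*17689) = -1*16658/7049 = -16658/7049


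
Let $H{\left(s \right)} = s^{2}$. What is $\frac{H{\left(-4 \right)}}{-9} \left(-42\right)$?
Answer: $\frac{224}{3} \approx 74.667$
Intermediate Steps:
$\frac{H{\left(-4 \right)}}{-9} \left(-42\right) = \frac{\left(-4\right)^{2}}{-9} \left(-42\right) = \left(- \frac{1}{9}\right) 16 \left(-42\right) = \left(- \frac{16}{9}\right) \left(-42\right) = \frac{224}{3}$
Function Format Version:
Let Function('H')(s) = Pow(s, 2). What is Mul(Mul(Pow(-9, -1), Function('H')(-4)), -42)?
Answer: Rational(224, 3) ≈ 74.667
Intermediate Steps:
Mul(Mul(Pow(-9, -1), Function('H')(-4)), -42) = Mul(Mul(Pow(-9, -1), Pow(-4, 2)), -42) = Mul(Mul(Rational(-1, 9), 16), -42) = Mul(Rational(-16, 9), -42) = Rational(224, 3)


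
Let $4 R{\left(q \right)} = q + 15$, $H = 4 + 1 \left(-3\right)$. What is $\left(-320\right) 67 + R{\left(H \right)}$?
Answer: $-21436$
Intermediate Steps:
$H = 1$ ($H = 4 - 3 = 1$)
$R{\left(q \right)} = \frac{15}{4} + \frac{q}{4}$ ($R{\left(q \right)} = \frac{q + 15}{4} = \frac{15 + q}{4} = \frac{15}{4} + \frac{q}{4}$)
$\left(-320\right) 67 + R{\left(H \right)} = \left(-320\right) 67 + \left(\frac{15}{4} + \frac{1}{4} \cdot 1\right) = -21440 + \left(\frac{15}{4} + \frac{1}{4}\right) = -21440 + 4 = -21436$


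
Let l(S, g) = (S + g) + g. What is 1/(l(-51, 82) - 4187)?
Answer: -1/4074 ≈ -0.00024546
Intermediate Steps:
l(S, g) = S + 2*g
1/(l(-51, 82) - 4187) = 1/((-51 + 2*82) - 4187) = 1/((-51 + 164) - 4187) = 1/(113 - 4187) = 1/(-4074) = -1/4074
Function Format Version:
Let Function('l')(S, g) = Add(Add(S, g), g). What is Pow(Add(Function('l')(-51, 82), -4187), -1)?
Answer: Rational(-1, 4074) ≈ -0.00024546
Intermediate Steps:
Function('l')(S, g) = Add(S, Mul(2, g))
Pow(Add(Function('l')(-51, 82), -4187), -1) = Pow(Add(Add(-51, Mul(2, 82)), -4187), -1) = Pow(Add(Add(-51, 164), -4187), -1) = Pow(Add(113, -4187), -1) = Pow(-4074, -1) = Rational(-1, 4074)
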